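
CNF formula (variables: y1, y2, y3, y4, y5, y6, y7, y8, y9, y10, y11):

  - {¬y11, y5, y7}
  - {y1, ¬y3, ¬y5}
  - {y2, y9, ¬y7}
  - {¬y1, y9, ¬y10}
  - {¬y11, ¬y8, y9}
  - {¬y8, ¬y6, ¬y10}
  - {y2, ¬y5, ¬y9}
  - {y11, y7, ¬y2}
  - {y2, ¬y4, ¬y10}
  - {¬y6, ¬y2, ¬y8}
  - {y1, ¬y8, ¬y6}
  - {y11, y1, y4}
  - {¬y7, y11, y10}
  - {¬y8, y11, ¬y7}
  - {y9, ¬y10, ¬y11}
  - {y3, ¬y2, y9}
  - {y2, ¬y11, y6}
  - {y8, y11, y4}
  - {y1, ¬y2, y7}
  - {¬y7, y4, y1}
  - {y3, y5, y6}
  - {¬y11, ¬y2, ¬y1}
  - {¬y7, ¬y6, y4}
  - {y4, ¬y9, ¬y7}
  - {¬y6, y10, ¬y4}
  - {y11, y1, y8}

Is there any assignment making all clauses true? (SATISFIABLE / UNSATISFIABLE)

Try y1 = True.
Set y2 = True and propagate.
  then y11 is forced to False.
  then y7 is forced to True.
  then y10 is forced to True.
  then y9 is forced to True.
  then y8 is forced to False.
  then y4 is forced to True.
Set y3 = False and propagate.
The remaining clauses are satisfied by y5 = True, y6 = False.
Every clause has at least one true literal under this assignment.
So y1 = True  y2 = True  y3 = False  y4 = True  y5 = True  y6 = False  y7 = True  y8 = False  y9 = True  y10 = True  y11 = False is a satisfying assignment.

SATISFIABLE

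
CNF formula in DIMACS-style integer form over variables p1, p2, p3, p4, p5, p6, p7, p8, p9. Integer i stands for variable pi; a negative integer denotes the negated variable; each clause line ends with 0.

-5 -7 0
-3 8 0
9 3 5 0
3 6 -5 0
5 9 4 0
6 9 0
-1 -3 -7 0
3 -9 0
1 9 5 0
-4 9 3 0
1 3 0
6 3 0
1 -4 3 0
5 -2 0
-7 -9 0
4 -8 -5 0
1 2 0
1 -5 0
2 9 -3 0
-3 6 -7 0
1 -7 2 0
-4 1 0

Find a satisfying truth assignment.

Pure literal: p7 appears only negated; assign p7 = False.
Branch on p1: take p1 = True.
Set p2 = False and propagate.
For the remaining variables, p3 = True, p4 = True, p5 = True, p6 = False, p8 = True, p9 = True works.

p1 = T, p2 = F, p3 = T, p4 = T, p5 = T, p6 = F, p7 = F, p8 = T, p9 = T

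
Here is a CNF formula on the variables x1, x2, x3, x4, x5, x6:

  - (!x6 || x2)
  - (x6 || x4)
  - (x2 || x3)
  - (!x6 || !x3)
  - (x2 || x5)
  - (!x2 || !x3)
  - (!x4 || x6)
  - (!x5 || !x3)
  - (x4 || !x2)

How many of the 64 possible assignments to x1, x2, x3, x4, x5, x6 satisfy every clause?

Satisfying assignments:
  x1=0 x2=1 x3=0 x4=1 x5=0 x6=1
  x1=0 x2=1 x3=0 x4=1 x5=1 x6=1
  x1=1 x2=1 x3=0 x4=1 x5=0 x6=1
  x1=1 x2=1 x3=0 x4=1 x5=1 x6=1
That's 4 in total.

4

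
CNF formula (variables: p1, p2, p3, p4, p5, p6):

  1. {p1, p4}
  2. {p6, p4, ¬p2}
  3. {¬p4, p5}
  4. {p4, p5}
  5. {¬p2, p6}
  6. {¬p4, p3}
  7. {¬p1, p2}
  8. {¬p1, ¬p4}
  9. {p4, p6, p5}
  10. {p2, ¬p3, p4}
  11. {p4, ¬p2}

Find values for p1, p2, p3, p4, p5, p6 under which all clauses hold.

p1=0, p2=0, p3=1, p4=1, p5=1, p6=1

Check each clause:
  1. {p1, p4} — p4 is true.
  2. {p6, ¬p2, p4} — p4 is true.
  3. {¬p4, p5} — p5 is true.
  4. {p5, p4} — p4 is true.
  5. {¬p2, p6} — ¬p2 is true.
  6. {p3, ¬p4} — p3 is true.
  7. {¬p1, p2} — ¬p1 is true.
  8. {¬p1, ¬p4} — ¬p1 is true.
  9. {p6, p5, p4} — p4 is true.
  10. {p4, ¬p3, p2} — p4 is true.
  11. {p4, ¬p2} — p4 is true.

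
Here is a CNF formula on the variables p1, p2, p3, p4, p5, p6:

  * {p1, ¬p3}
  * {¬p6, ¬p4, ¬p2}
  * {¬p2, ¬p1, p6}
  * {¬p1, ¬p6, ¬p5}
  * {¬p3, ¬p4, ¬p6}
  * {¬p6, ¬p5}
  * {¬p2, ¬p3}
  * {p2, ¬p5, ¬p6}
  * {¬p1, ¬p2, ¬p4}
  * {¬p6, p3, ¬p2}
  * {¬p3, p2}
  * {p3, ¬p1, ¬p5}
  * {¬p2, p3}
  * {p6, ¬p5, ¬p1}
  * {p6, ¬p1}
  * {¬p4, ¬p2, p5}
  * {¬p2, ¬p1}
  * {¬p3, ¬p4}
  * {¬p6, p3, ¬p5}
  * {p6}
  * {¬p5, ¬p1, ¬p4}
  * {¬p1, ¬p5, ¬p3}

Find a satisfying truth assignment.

(p6) is a unit clause, so p6 = True.
(¬p5) is a unit clause, so p5 = False.
Pure literal: p4 appears only negated; assign p4 = False.
Set p1 = True and propagate.
  then p2 is forced to False.
  then p3 is forced to False.
Every clause has at least one true literal under this assignment.

p1=T, p2=F, p3=F, p4=F, p5=F, p6=T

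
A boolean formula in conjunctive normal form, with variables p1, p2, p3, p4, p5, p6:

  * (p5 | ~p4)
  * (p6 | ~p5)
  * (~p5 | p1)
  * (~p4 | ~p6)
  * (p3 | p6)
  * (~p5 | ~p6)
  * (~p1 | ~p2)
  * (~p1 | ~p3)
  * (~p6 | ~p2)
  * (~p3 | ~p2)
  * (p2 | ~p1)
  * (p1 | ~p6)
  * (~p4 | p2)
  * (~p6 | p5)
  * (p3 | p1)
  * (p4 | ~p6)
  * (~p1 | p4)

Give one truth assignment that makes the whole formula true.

p1=0  p2=0  p3=1  p4=0  p5=0  p6=0

Check each clause:
  1. (p5 | ~p4) — ~p4 is true.
  2. (~p5 | p6) — ~p5 is true.
  3. (~p5 | p1) — ~p5 is true.
  4. (~p4 | ~p6) — ~p6 is true.
  5. (p6 | p3) — p3 is true.
  6. (~p6 | ~p5) — ~p6 is true.
  7. (~p1 | ~p2) — ~p2 is true.
  8. (~p3 | ~p1) — ~p1 is true.
  9. (~p6 | ~p2) — ~p6 is true.
  10. (~p3 | ~p2) — ~p2 is true.
  11. (~p1 | p2) — ~p1 is true.
  12. (p1 | ~p6) — ~p6 is true.
  13. (p2 | ~p4) — ~p4 is true.
  14. (~p6 | p5) — ~p6 is true.
  15. (p1 | p3) — p3 is true.
  16. (~p6 | p4) — ~p6 is true.
  17. (~p1 | p4) — ~p1 is true.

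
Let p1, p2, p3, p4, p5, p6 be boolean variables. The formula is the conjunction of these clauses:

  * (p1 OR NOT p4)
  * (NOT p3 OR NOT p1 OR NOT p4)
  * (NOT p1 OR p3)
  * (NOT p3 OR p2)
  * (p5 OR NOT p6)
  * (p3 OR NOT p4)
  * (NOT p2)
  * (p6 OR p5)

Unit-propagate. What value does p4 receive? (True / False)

False

Unit clause (NOT p2) sets p2 = False.
(p2 OR NOT p3): since p2 = False, the clause reduces to (NOT p3). p3 = False.
(NOT p1 OR p3) with p3 = False leaves only NOT p1, so p1 = False.
In (p1 OR NOT p4), p1 is now false; NOT p4 must hold, so p4 = False.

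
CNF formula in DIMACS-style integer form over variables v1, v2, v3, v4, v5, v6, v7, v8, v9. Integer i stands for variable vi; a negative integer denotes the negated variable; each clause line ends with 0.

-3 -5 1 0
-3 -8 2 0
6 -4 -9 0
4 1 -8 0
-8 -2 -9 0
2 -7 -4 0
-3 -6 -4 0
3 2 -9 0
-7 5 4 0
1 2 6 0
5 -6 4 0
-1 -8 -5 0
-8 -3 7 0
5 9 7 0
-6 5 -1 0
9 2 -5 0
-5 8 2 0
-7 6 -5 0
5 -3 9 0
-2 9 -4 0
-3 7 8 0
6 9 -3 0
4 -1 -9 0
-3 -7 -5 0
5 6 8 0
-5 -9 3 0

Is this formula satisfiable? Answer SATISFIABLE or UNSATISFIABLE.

SATISFIABLE

Set v1 = False and propagate.
For the remaining variables, v2 = True, v3 = False, v4 = False, v5 = True, v6 = True, v7 = True, v8 = False, v9 = False works.
Every clause has at least one true literal under this assignment.
So v1 = False  v2 = True  v3 = False  v4 = False  v5 = True  v6 = True  v7 = True  v8 = False  v9 = False is a satisfying assignment.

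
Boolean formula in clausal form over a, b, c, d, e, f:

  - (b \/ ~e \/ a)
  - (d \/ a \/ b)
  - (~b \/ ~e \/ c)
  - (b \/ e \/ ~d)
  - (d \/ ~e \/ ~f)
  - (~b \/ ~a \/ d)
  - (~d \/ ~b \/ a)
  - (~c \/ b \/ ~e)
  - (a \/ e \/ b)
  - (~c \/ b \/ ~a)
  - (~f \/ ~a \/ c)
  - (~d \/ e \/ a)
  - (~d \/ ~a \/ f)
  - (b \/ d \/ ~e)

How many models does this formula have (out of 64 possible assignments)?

8

The models are:
  a=0 b=1 c=0 d=0 e=0 f=0
  a=0 b=1 c=0 d=0 e=0 f=1
  a=0 b=1 c=1 d=0 e=0 f=0
  a=0 b=1 c=1 d=0 e=0 f=1
  a=0 b=1 c=1 d=0 e=1 f=0
  a=1 b=0 c=0 d=0 e=0 f=0
  a=1 b=1 c=1 d=1 e=0 f=1
  a=1 b=1 c=1 d=1 e=1 f=1
That's 8 in total.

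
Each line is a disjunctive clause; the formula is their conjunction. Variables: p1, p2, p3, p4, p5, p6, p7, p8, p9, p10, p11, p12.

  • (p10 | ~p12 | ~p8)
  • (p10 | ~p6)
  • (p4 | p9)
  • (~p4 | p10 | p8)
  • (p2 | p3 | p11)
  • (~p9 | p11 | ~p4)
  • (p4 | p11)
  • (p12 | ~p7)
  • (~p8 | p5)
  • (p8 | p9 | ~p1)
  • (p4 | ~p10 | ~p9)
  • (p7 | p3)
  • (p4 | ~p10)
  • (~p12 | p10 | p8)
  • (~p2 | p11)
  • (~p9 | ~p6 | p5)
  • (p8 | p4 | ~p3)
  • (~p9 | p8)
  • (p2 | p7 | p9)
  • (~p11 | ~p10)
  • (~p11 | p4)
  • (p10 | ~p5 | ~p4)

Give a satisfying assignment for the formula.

p1=True, p2=False, p3=True, p4=True, p5=True, p6=True, p7=True, p8=True, p9=False, p10=True, p11=False, p12=True

Check each clause:
  1. (p10 | ~p8 | ~p12) — p10 is true.
  2. (p10 | ~p6) — p10 is true.
  3. (p4 | p9) — p4 is true.
  4. (p10 | ~p4 | p8) — p8 is true.
  5. (p2 | p11 | p3) — p3 is true.
  6. (~p9 | p11 | ~p4) — ~p9 is true.
  7. (p4 | p11) — p4 is true.
  8. (~p7 | p12) — p12 is true.
  9. (p5 | ~p8) — p5 is true.
  10. (p8 | ~p1 | p9) — p8 is true.
  11. (~p9 | p4 | ~p10) — p4 is true.
  12. (p3 | p7) — p3 is true.
  13. (~p10 | p4) — p4 is true.
  14. (p8 | p10 | ~p12) — p8 is true.
  15. (~p2 | p11) — ~p2 is true.
  16. (p5 | ~p6 | ~p9) — p5 is true.
  17. (p4 | ~p3 | p8) — p8 is true.
  18. (~p9 | p8) — p8 is true.
  19. (p9 | p2 | p7) — p7 is true.
  20. (~p11 | ~p10) — ~p11 is true.
  21. (p4 | ~p11) — p4 is true.
  22. (~p5 | p10 | ~p4) — p10 is true.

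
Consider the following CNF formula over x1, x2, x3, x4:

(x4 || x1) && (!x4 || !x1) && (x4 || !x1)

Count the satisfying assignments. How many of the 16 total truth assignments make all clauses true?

4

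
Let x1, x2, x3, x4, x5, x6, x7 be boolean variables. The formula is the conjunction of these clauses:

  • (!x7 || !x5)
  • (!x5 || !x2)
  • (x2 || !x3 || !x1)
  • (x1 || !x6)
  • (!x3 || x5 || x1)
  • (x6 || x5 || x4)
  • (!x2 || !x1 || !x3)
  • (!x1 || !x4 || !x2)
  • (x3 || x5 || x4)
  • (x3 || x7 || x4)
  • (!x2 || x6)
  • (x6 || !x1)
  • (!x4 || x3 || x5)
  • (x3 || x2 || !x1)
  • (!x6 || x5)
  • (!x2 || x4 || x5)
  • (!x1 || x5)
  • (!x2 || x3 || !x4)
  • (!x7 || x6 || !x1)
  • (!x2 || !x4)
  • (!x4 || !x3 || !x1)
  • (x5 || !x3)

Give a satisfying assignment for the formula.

x1=F  x2=F  x3=T  x4=F  x5=T  x6=F  x7=F

Check each clause:
  1. (!x5 || !x7) — !x7 is true.
  2. (!x5 || !x2) — !x2 is true.
  3. (!x1 || x2 || !x3) — !x1 is true.
  4. (x1 || !x6) — !x6 is true.
  5. (x5 || x1 || !x3) — x5 is true.
  6. (x6 || x4 || x5) — x5 is true.
  7. (!x2 || !x1 || !x3) — !x2 is true.
  8. (!x4 || !x1 || !x2) — !x4 is true.
  9. (x3 || x4 || x5) — x3 is true.
  10. (x3 || x4 || x7) — x3 is true.
  11. (x6 || !x2) — !x2 is true.
  12. (!x1 || x6) — !x1 is true.
  13. (x3 || x5 || !x4) — x3 is true.
  14. (!x1 || x3 || x2) — x3 is true.
  15. (!x6 || x5) — !x6 is true.
  16. (x5 || !x2 || x4) — x5 is true.
  17. (!x1 || x5) — x5 is true.
  18. (!x4 || x3 || !x2) — x3 is true.
  19. (x6 || !x7 || !x1) — !x7 is true.
  20. (!x2 || !x4) — !x4 is true.
  21. (!x4 || !x1 || !x3) — !x4 is true.
  22. (!x3 || x5) — x5 is true.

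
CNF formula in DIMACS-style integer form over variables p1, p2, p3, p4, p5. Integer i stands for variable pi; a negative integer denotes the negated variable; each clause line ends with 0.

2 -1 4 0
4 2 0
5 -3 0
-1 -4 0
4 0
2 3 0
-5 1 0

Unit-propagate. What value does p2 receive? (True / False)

(p4) is a unit clause: p4 = True.
In (NOT p4 OR NOT p1), NOT p4 is now false; NOT p1 must hold, so p1 = False.
In (p1 OR NOT p5), p1 is now false; NOT p5 must hold, so p5 = False.
(NOT p3 OR p5) with p5 = False leaves only NOT p3, so p3 = False.
From (p2 OR p3) and p3 = False: p2 = True.

True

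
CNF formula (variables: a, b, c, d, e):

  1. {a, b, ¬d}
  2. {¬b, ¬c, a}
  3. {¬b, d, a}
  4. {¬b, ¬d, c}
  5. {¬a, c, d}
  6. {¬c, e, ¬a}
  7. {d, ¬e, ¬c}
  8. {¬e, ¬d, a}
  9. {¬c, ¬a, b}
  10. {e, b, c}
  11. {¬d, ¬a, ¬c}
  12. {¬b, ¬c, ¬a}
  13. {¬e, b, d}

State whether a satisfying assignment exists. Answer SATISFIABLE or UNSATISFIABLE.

Branch on a: take a = False.
For the remaining variables, b = False, c = True, d = False, e = False works.
Every clause has at least one true literal under this assignment.
So a=False  b=False  c=True  d=False  e=False is a satisfying assignment.

SATISFIABLE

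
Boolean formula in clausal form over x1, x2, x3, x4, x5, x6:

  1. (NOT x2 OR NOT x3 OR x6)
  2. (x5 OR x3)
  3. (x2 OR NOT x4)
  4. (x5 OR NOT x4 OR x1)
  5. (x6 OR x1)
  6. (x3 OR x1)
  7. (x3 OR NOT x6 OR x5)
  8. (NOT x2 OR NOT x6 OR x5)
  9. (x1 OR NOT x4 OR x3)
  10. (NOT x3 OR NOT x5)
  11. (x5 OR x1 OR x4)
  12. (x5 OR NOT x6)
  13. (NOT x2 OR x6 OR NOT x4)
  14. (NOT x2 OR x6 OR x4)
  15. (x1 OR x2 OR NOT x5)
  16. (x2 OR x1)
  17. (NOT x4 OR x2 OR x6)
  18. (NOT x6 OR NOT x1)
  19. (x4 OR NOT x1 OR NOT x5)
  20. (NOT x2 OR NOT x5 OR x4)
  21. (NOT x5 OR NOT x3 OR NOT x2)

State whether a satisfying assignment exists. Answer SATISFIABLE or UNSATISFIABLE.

Try x1 = True.
  then x6 is forced to False.
The remaining clauses are satisfied by x2 = False, x3 = True, x4 = False, x5 = False.
So x1=T, x2=F, x3=T, x4=F, x5=F, x6=F is a satisfying assignment.

SATISFIABLE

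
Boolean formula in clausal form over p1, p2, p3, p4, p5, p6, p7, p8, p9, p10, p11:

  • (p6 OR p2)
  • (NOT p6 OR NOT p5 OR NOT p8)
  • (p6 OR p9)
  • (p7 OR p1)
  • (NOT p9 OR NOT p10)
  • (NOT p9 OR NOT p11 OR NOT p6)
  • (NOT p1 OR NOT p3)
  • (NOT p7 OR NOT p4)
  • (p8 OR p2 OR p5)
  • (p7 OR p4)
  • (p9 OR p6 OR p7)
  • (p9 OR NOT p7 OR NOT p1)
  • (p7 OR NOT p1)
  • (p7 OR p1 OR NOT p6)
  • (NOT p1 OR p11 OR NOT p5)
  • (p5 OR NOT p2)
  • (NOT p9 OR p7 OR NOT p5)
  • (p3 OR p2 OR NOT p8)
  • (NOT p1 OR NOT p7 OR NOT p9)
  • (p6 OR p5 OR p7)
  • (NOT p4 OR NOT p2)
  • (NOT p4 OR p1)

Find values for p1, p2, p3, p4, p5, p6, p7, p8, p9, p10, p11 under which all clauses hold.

Pure literal: p10 appears only negated; assign p10 = False.
Set p1 = False and propagate.
  then p7 is forced to True.
  then p4 is forced to False.
Set p2 = False and propagate.
  then p6 is forced to True.
Try p3 = True.
For the remaining variables, p5 = False, p8 = True, p9 = True, p11 = False works.
Every clause has at least one true literal under this assignment.
Check each clause:
  1. (p6 OR p2) — p6 is true.
  2. (NOT p6 OR NOT p5 OR NOT p8) — NOT p5 is true.
  3. (p6 OR p9) — p9 is true.
  4. (p7 OR p1) — p7 is true.
  5. (NOT p9 OR NOT p10) — NOT p10 is true.
  6. (NOT p9 OR NOT p11 OR NOT p6) — NOT p11 is true.
  7. (NOT p1 OR NOT p3) — NOT p1 is true.
  8. (NOT p7 OR NOT p4) — NOT p4 is true.
  9. (p8 OR p2 OR p5) — p8 is true.
  10. (p7 OR p4) — p7 is true.
  11. (p7 OR p6 OR p9) — p9 is true.
  12. (p9 OR NOT p1 OR NOT p7) — NOT p1 is true.
  13. (NOT p1 OR p7) — NOT p1 is true.
  14. (NOT p6 OR p1 OR p7) — p7 is true.
  15. (NOT p1 OR NOT p5 OR p11) — NOT p5 is true.
  16. (NOT p2 OR p5) — NOT p2 is true.
  17. (NOT p5 OR NOT p9 OR p7) — NOT p5 is true.
  18. (NOT p8 OR p3 OR p2) — p3 is true.
  19. (NOT p9 OR NOT p7 OR NOT p1) — NOT p1 is true.
  20. (p6 OR p5 OR p7) — p6 is true.
  21. (NOT p4 OR NOT p2) — NOT p4 is true.
  22. (NOT p4 OR p1) — NOT p4 is true.

p1=F, p2=F, p3=T, p4=F, p5=F, p6=T, p7=T, p8=T, p9=T, p10=F, p11=F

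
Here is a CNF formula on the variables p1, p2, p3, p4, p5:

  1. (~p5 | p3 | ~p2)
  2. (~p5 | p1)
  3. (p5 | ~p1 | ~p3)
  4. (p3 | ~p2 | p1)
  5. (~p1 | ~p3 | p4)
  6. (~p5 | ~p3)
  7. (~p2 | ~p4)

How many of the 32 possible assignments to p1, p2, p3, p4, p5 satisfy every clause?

10

Split on p3, then p1.
  p3=T, p1=T: a clause becomes empty — 0.
  p3=T, p1=F: remaining (p2,p4,p5) ∈ {(F,F,F); (F,T,F); (T,F,F)} — 3.
  p3=F, p1=T: 5 of the 8 assignments to (p2,p4,p5) work.
  p3=F, p1=F: remaining (p2,p4,p5) ∈ {(F,F,F); (F,T,F)} — 2.
Total: 0 + 3 + 5 + 2 = 10.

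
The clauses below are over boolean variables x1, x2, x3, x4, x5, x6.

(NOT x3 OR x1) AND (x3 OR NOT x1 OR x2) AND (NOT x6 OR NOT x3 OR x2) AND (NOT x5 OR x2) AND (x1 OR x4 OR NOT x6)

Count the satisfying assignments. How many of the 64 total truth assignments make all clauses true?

27

Case analysis on x1 and x2:
  x1=1, x2=1: x3, x4, x5, x6 free → 2^4 = 16.
  x1=1, x2=0: remaining (x3,x4,x5,x6) ∈ {(1,0,0,0); (1,1,0,0)} — 2.
  x1=0, x2=1: x5 free; 3 ways for (x3,x4,x6) × 2^1 = 6.
  x1=0, x2=0: remaining (x3,x4,x5,x6) ∈ {(0,0,0,0); (0,1,0,0); (0,1,0,1)} — 3.
Total: 16 + 2 + 6 + 3 = 27.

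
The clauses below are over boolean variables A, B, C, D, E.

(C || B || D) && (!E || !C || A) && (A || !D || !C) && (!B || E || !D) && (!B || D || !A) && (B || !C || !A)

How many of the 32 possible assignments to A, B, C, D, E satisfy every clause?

11

Split on A, then B.
  A=1, B=1: remaining (C,D,E) ∈ {(0,1,1); (1,1,1)} — 2.
  A=1, B=0: remaining (C,D,E) ∈ {(0,1,0); (0,1,1)} — 2.
  A=0, B=1: remaining (C,D,E) ∈ {(0,0,0); (0,0,1); (0,1,1); (1,0,0)} — 4.
  A=0, B=0: remaining (C,D,E) ∈ {(0,1,0); (0,1,1); (1,0,0)} — 3.
Total: 2 + 2 + 4 + 3 = 11.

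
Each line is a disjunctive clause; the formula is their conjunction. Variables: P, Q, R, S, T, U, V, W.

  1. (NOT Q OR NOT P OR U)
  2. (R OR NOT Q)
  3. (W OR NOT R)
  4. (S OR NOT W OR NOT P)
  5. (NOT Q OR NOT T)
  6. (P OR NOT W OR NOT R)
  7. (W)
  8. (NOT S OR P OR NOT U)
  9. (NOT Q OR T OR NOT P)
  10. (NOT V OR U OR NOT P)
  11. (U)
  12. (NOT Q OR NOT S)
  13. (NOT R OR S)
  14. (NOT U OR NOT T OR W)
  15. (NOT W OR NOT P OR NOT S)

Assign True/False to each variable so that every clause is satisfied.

P = F, Q = F, R = F, S = F, T = F, U = T, V = F, W = T

The clause (W) is unit: W must be True.
Unit propagation: (U) forces U = True.
Q occurs only negated in the remaining clauses — set Q = False.
Set P = False and propagate.
  then R is forced to False.
  then S is forced to False.
T, V are now unconstrained; take T = False, V = False.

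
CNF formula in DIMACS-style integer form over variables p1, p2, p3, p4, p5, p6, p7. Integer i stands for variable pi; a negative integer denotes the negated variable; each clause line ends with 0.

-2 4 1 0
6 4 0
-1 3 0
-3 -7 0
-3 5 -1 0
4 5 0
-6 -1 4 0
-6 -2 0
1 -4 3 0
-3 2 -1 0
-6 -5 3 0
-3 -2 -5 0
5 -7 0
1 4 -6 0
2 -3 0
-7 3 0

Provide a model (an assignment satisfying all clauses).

p7 occurs only negated in the remaining clauses — set p7 = False.
Set p1 = False and propagate.
Branch on p2: take p2 = True.
  then p4 is forced to True.
  then p6 is forced to False.
  then p3 is forced to True.
  then p5 is forced to False.

p1=F  p2=T  p3=T  p4=T  p5=F  p6=F  p7=F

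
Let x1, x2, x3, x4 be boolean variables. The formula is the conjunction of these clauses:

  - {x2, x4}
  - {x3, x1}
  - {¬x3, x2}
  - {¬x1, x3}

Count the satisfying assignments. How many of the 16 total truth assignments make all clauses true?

4

The models are:
  x1=F x2=T x3=T x4=F
  x1=F x2=T x3=T x4=T
  x1=T x2=T x3=T x4=F
  x1=T x2=T x3=T x4=T
That's 4 in total.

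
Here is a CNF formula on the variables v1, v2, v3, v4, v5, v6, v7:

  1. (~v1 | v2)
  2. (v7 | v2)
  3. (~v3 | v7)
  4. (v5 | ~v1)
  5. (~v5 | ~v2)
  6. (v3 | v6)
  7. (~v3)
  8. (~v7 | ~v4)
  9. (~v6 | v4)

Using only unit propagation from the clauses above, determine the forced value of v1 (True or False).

False

(~v3) stands alone — v3 = False.
In (v6 | v3), v3 is now false; v6 must hold, so v6 = True.
From (v4 | ~v6) and v6 = True: v4 = True.
(~v4 | ~v7) with v4 = True leaves only ~v7, so v7 = False.
(v7 | v2) with v7 = False leaves only v2, so v2 = True.
In (~v2 | ~v5), ~v2 is now false; ~v5 must hold, so v5 = False.
From (~v1 | v5) and v5 = False: v1 = False.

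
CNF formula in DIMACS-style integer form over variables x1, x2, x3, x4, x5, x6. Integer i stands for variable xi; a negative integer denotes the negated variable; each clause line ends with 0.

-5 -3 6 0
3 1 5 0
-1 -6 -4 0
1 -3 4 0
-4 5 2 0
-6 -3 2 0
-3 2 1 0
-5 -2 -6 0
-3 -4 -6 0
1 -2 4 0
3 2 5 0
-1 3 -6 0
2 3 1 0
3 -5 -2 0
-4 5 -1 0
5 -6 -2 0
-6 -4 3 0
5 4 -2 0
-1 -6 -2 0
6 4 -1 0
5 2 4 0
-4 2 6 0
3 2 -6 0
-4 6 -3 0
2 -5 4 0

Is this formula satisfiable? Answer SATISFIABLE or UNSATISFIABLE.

UNSATISFIABLE

x2 = True:
  x6 = True:
    propagation gives x5=False; an empty clause results — contradiction.
  x6 = False:
    x4 = True:
      propagation gives x3=False, x5=False, x1=True; contradiction.
    x4 = False:
      propagation gives x1=True; contradiction.
x2 = False:
  x3 = True:
    propagation gives x6=False, x5=False, x4=False; an empty clause results — contradiction.
  x3 = False:
    propagation gives x5=True, x1=True, x6=False, x4=True; an empty clause results — contradiction.
Every branch closes, so no satisfying assignment exists.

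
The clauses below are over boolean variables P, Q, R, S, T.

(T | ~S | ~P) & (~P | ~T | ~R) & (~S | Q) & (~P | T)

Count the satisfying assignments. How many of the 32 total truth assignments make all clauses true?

Split on P, then T.
  P=T, T=T: remaining (Q,R,S) ∈ {(F,F,F); (T,F,F); (T,F,T)} — 3.
  P=T, T=F: a clause becomes empty — 0.
  P=F, T=T: R free; 3 ways for (Q,S) × 2^1 = 6.
  P=F, T=F: R free; 3 ways for (Q,S) × 2^1 = 6.
Total: 3 + 0 + 6 + 6 = 15.

15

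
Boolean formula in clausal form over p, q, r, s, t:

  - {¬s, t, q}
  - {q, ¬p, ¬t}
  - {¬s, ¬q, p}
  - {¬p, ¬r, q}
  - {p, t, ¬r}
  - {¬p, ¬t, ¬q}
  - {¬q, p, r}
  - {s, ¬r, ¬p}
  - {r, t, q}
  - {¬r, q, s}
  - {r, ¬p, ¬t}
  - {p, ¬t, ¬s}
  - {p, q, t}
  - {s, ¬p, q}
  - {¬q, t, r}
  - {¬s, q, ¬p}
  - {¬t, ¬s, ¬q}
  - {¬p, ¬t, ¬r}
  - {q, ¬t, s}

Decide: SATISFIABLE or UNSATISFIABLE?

SATISFIABLE

Try p = True.
Set q = True and propagate.
  then t is forced to False.
  then r is forced to True.
  then s is forced to True.
So p=True, q=True, r=True, s=True, t=False is a satisfying assignment.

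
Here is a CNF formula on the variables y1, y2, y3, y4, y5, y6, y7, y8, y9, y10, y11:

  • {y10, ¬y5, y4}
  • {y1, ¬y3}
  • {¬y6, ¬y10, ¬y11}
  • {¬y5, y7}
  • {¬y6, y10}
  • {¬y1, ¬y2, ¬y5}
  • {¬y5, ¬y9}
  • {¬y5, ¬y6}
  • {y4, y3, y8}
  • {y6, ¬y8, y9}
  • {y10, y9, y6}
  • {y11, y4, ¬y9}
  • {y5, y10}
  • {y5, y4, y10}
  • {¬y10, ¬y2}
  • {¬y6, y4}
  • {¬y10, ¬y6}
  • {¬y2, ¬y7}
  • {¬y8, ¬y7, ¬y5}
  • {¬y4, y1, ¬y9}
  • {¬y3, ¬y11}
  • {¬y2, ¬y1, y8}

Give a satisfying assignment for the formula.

y2 occurs only negated in the remaining clauses — set y2 = False.
Set y1 = True and propagate.
Try y3 = False.
The remaining clauses are satisfied by y4 = True, y5 = False, y6 = False, y7 = True, y8 = False, y9 = True, y10 = True, y11 = False.

y1=True, y2=False, y3=False, y4=True, y5=False, y6=False, y7=True, y8=False, y9=True, y10=True, y11=False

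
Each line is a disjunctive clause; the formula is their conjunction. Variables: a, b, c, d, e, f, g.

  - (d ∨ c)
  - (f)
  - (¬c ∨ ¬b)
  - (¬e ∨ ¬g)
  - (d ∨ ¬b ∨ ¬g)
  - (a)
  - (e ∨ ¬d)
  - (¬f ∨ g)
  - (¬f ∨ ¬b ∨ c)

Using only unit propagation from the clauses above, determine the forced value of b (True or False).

(f) is a unit clause: f = True.
Unit clause (a) sets a = True.
In (g ∨ ¬f), ¬f is now false; g must hold, so g = True.
(¬g ∨ ¬e): since g = True, the clause reduces to (¬e). e = False.
(¬d ∨ e): since e = False, the clause reduces to (¬d). d = False.
(c ∨ d): since d = False, the clause reduces to (c). c = True.
In (¬b ∨ ¬c), ¬c is now false; ¬b must hold, so b = False.

False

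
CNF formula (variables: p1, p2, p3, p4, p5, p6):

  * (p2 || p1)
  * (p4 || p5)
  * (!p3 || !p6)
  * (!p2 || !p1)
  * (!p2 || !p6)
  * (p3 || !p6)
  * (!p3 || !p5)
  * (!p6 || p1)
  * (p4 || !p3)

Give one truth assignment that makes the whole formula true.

p1=F, p2=T, p3=F, p4=T, p5=F, p6=F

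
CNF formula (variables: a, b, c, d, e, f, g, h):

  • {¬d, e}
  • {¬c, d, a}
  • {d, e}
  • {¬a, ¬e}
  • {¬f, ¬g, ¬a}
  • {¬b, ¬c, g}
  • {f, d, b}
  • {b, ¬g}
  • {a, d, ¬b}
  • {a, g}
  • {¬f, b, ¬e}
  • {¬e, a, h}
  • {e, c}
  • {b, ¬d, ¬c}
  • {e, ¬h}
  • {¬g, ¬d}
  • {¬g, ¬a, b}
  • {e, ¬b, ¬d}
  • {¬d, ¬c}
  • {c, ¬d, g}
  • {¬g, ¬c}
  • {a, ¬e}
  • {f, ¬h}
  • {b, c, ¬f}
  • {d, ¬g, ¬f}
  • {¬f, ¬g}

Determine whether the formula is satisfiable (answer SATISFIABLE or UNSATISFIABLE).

UNSATISFIABLE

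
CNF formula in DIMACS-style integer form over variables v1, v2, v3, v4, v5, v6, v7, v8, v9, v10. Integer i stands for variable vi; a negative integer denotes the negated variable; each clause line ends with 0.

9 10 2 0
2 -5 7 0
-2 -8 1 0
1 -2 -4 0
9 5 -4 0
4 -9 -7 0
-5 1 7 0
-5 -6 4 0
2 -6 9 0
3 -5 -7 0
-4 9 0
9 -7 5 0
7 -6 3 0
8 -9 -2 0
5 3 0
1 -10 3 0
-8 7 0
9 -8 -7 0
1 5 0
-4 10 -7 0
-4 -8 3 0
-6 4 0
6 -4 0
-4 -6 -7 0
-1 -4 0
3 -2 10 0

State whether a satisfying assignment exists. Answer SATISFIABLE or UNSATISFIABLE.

SATISFIABLE

v3 occurs only positively in the remaining clauses — set v3 = True.
Set v1 = True and propagate.
  then v4 is forced to False.
  then v6 is forced to False.
Branch on v2: take v2 = True.
Set v5 = True and propagate.
For the remaining variables, v7 = False, v8 = False, v9 = False, v10 = True works.
Every clause has at least one true literal under this assignment.
So v1=True, v2=True, v3=True, v4=False, v5=True, v6=False, v7=False, v8=False, v9=False, v10=True is a satisfying assignment.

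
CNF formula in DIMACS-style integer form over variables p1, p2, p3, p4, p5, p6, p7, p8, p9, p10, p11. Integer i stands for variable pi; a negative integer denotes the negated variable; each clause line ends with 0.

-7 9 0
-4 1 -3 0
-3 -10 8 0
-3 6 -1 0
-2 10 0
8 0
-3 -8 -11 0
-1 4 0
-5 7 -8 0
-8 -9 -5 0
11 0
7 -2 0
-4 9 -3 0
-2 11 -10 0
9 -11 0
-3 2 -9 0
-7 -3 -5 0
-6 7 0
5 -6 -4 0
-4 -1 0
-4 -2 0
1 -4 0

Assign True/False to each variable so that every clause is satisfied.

(p8) is a unit clause, so p8 = True.
The clause (p11) is unit: p11 must be True.
Unit propagation: (~p3) forces p3 = False.
(p9) is a unit clause, so p9 = True.
Unit propagation: (~p5) forces p5 = False.
p2 occurs only negated in the remaining clauses — set p2 = False.
Pure literal: p6 appears only negated; assign p6 = False.
Set p1 = False and propagate.
  then p4 is forced to False.
p7, p10 are now unconstrained; take p7 = False, p10 = False.
Check each clause:
  1. (~p7 | p9) — p9 is true.
  2. (~p4 | ~p3 | p1) — ~p4 is true.
  3. (p8 | ~p3 | ~p10) — p8 is true.
  4. (p6 | ~p3 | ~p1) — ~p3 is true.
  5. (p10 | ~p2) — ~p2 is true.
  6. (p8) — p8 is true.
  7. (~p8 | ~p11 | ~p3) — ~p3 is true.
  8. (~p1 | p4) — ~p1 is true.
  9. (p7 | ~p8 | ~p5) — ~p5 is true.
  10. (~p8 | ~p5 | ~p9) — ~p5 is true.
  11. (p11) — p11 is true.
  12. (~p2 | p7) — ~p2 is true.
  13. (p9 | ~p4 | ~p3) — p9 is true.
  14. (~p2 | ~p10 | p11) — p11 is true.
  15. (p9 | ~p11) — p9 is true.
  16. (~p3 | p2 | ~p9) — ~p3 is true.
  17. (~p7 | ~p5 | ~p3) — ~p7 is true.
  18. (p7 | ~p6) — ~p6 is true.
  19. (~p4 | p5 | ~p6) — ~p6 is true.
  20. (~p1 | ~p4) — ~p4 is true.
  21. (~p4 | ~p2) — ~p4 is true.
  22. (~p4 | p1) — ~p4 is true.

p1 = False, p2 = False, p3 = False, p4 = False, p5 = False, p6 = False, p7 = False, p8 = True, p9 = True, p10 = False, p11 = True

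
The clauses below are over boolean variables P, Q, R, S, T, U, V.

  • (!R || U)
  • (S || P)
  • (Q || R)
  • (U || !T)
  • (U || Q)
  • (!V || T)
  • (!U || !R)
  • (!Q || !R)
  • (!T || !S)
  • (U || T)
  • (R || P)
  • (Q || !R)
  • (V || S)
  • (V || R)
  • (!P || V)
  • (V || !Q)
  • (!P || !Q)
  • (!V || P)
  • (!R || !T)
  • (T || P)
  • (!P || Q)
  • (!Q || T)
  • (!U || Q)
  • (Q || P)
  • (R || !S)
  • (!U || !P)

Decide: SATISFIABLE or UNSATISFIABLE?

Q = True:
  propagation gives R=False, P=True; an empty clause results — contradiction.
Q = False:
  propagation gives R=True; an empty clause results — contradiction.
Every branch closes, so no satisfying assignment exists.

UNSATISFIABLE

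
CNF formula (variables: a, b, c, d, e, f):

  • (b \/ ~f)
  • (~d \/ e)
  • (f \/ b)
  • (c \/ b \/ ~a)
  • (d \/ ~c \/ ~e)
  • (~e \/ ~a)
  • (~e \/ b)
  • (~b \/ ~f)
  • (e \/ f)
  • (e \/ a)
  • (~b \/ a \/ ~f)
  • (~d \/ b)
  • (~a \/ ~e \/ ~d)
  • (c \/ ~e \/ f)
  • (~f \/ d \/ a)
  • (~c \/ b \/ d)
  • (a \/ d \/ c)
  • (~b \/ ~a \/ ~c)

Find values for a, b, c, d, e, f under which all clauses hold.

a=False  b=True  c=True  d=True  e=True  f=False

Check each clause:
  1. (~f \/ b) — ~f is true.
  2. (e \/ ~d) — e is true.
  3. (b \/ f) — b is true.
  4. (c \/ ~a \/ b) — b is true.
  5. (d \/ ~c \/ ~e) — d is true.
  6. (~a \/ ~e) — ~a is true.
  7. (~e \/ b) — b is true.
  8. (~b \/ ~f) — ~f is true.
  9. (e \/ f) — e is true.
  10. (e \/ a) — e is true.
  11. (a \/ ~f \/ ~b) — ~f is true.
  12. (b \/ ~d) — b is true.
  13. (~d \/ ~e \/ ~a) — ~a is true.
  14. (f \/ c \/ ~e) — c is true.
  15. (~f \/ d \/ a) — ~f is true.
  16. (b \/ ~c \/ d) — b is true.
  17. (a \/ d \/ c) — c is true.
  18. (~a \/ ~b \/ ~c) — ~a is true.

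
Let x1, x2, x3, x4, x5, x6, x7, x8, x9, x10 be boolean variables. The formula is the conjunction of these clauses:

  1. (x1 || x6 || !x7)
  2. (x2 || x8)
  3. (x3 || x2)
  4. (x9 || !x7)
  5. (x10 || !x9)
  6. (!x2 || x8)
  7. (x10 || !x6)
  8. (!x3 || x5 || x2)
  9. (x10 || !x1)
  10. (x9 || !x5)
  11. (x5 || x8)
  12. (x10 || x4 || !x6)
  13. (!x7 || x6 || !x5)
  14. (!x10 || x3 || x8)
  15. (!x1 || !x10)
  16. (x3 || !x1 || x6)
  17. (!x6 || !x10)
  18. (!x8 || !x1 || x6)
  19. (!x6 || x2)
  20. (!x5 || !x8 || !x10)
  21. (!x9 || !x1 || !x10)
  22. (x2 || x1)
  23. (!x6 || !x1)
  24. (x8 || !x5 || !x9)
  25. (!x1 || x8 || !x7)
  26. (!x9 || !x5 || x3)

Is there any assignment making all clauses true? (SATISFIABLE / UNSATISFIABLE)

SATISFIABLE

x4 occurs only positively in the remaining clauses — set x4 = True.
x7 occurs only negated in the remaining clauses — set x7 = False.
Try x1 = False.
  then x2 is forced to True.
  then x8 is forced to True.
Try x3 = False.
Branch on x5: take x5 = False.
For the remaining variables, x6 = False, x9 = False, x10 = False works.
So x1=False  x2=True  x3=False  x4=True  x5=False  x6=False  x7=False  x8=True  x9=False  x10=False is a satisfying assignment.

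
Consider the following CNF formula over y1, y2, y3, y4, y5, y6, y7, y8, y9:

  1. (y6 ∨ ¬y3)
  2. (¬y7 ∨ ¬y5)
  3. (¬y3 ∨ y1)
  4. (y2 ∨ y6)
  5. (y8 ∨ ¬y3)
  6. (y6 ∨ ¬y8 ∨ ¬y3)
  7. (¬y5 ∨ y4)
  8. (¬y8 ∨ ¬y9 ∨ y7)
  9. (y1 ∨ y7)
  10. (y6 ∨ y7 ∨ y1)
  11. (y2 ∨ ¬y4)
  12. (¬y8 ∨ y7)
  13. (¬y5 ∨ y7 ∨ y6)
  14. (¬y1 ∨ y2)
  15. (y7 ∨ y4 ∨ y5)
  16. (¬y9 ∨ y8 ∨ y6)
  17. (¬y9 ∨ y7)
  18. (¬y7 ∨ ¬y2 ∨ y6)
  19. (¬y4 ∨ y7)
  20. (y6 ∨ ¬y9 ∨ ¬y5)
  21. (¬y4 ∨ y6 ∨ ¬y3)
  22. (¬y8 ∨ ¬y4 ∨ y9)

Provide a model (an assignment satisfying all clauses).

y3 occurs only negated in the remaining clauses — set y3 = False.
Pure literal: y6 appears only positively; assign y6 = True.
Try y1 = False.
  then y7 is forced to True.
  then y5 is forced to False.
The remaining clauses are satisfied by y2 = True, y4 = False, y8 = False, y9 = True.

y1=F, y2=T, y3=F, y4=F, y5=F, y6=T, y7=T, y8=F, y9=T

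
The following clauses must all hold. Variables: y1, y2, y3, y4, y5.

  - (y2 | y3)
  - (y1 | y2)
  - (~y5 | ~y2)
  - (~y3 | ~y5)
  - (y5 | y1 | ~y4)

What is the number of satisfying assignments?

Split on y2, then y5.
  y2=T, y5=T: a clause becomes empty — 0.
  y2=T, y5=F: y3 free; 3 ways for (y1,y4) × 2^1 = 6.
  y2=F, y5=T: a clause becomes empty — 0.
  y2=F, y5=F: remaining (y1,y3,y4) ∈ {(T,T,F); (T,T,T)} — 2.
Total: 0 + 6 + 0 + 2 = 8.

8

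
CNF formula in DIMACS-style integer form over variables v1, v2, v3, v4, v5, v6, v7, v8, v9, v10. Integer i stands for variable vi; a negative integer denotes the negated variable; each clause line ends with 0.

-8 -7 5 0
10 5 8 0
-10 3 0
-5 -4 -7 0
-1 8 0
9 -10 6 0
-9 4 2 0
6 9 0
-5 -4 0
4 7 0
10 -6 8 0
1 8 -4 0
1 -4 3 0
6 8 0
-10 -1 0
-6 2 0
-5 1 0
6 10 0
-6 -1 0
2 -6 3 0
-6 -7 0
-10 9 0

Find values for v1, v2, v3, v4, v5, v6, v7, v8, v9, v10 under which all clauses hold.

v1=F  v2=T  v3=T  v4=T  v5=F  v6=F  v7=F  v8=T  v9=T  v10=T

Check each clause:
  1. (NOT v7 OR v5 OR NOT v8) — NOT v7 is true.
  2. (v10 OR v8 OR v5) — v8 is true.
  3. (NOT v10 OR v3) — v3 is true.
  4. (NOT v4 OR NOT v7 OR NOT v5) — NOT v7 is true.
  5. (NOT v1 OR v8) — v8 is true.
  6. (NOT v10 OR v9 OR v6) — v9 is true.
  7. (NOT v9 OR v4 OR v2) — v2 is true.
  8. (v9 OR v6) — v9 is true.
  9. (NOT v4 OR NOT v5) — NOT v5 is true.
  10. (v7 OR v4) — v4 is true.
  11. (NOT v6 OR v10 OR v8) — v8 is true.
  12. (v1 OR NOT v4 OR v8) — v8 is true.
  13. (NOT v4 OR v3 OR v1) — v3 is true.
  14. (v8 OR v6) — v8 is true.
  15. (NOT v1 OR NOT v10) — NOT v1 is true.
  16. (v2 OR NOT v6) — NOT v6 is true.
  17. (v1 OR NOT v5) — NOT v5 is true.
  18. (v10 OR v6) — v10 is true.
  19. (NOT v1 OR NOT v6) — NOT v6 is true.
  20. (v2 OR NOT v6 OR v3) — v3 is true.
  21. (NOT v7 OR NOT v6) — NOT v7 is true.
  22. (NOT v10 OR v9) — v9 is true.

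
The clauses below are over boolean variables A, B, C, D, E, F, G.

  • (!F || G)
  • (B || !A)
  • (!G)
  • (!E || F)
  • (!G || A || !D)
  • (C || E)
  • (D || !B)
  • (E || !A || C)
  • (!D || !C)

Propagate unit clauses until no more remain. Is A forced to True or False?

(!G) is a unit clause: G = False.
From (G || !F) and G = False: F = False.
(F || !E): since F = False, the clause reduces to (!E). E = False.
In (E || C), E is now false; C must hold, so C = True.
In (!C || !D), !C is now false; !D must hold, so D = False.
(D || !B): since D = False, the clause reduces to (!B). B = False.
(B || !A) with B = False leaves only !A, so A = False.

False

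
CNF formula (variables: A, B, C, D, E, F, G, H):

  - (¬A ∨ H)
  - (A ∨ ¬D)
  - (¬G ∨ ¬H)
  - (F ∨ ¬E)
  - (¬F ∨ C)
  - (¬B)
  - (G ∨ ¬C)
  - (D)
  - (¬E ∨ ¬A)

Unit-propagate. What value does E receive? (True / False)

False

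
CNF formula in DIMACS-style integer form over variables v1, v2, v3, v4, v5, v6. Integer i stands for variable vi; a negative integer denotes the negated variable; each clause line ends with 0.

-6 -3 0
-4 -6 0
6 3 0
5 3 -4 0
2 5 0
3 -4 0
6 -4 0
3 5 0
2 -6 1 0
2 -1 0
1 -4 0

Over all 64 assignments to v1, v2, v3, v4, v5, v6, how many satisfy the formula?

7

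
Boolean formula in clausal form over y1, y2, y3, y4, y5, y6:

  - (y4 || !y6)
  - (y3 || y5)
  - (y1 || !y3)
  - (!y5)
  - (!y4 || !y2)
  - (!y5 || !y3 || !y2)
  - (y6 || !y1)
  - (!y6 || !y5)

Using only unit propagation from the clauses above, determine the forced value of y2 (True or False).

False

Unit clause (!y5) sets y5 = False.
(y3 || y5): since y5 = False, the clause reduces to (y3). y3 = True.
In (y1 || !y3), !y3 is now false; y1 must hold, so y1 = True.
(y6 || !y1): since y1 = True, the clause reduces to (y6). y6 = True.
In (!y6 || y4), !y6 is now false; y4 must hold, so y4 = True.
In (!y2 || !y4), !y4 is now false; !y2 must hold, so y2 = False.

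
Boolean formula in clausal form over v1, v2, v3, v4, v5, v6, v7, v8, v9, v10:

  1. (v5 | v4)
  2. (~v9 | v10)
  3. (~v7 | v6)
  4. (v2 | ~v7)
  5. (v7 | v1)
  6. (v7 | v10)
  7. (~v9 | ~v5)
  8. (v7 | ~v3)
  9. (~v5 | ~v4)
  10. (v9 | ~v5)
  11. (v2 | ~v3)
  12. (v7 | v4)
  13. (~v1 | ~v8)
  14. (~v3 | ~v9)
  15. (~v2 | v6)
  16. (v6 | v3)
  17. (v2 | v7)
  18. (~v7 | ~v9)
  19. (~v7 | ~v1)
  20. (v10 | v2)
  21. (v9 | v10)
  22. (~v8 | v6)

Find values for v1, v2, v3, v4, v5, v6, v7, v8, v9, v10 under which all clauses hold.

v1 = False, v2 = True, v3 = True, v4 = True, v5 = False, v6 = True, v7 = True, v8 = False, v9 = False, v10 = True

Check each clause:
  1. (v4 | v5) — v4 is true.
  2. (v10 | ~v9) — v10 is true.
  3. (~v7 | v6) — v6 is true.
  4. (~v7 | v2) — v2 is true.
  5. (v1 | v7) — v7 is true.
  6. (v10 | v7) — v10 is true.
  7. (~v9 | ~v5) — ~v5 is true.
  8. (~v3 | v7) — v7 is true.
  9. (~v4 | ~v5) — ~v5 is true.
  10. (~v5 | v9) — ~v5 is true.
  11. (~v3 | v2) — v2 is true.
  12. (v4 | v7) — v4 is true.
  13. (~v8 | ~v1) — ~v8 is true.
  14. (~v3 | ~v9) — ~v9 is true.
  15. (~v2 | v6) — v6 is true.
  16. (v6 | v3) — v3 is true.
  17. (v7 | v2) — v2 is true.
  18. (~v7 | ~v9) — ~v9 is true.
  19. (~v7 | ~v1) — ~v1 is true.
  20. (v10 | v2) — v10 is true.
  21. (v10 | v9) — v10 is true.
  22. (v6 | ~v8) — ~v8 is true.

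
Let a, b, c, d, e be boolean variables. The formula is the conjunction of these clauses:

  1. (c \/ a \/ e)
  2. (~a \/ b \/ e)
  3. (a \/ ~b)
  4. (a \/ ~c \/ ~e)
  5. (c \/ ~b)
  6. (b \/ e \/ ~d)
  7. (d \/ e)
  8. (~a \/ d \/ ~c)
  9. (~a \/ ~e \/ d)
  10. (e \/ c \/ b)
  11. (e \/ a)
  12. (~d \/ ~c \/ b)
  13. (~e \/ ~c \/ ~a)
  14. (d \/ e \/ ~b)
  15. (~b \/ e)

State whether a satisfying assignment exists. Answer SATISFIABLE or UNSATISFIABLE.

SATISFIABLE

Try a = True.
Branch on b: take b = False.
  then e is forced to True.
  then d is forced to True.
  then c is forced to False.
So a=True, b=False, c=False, d=True, e=True is a satisfying assignment.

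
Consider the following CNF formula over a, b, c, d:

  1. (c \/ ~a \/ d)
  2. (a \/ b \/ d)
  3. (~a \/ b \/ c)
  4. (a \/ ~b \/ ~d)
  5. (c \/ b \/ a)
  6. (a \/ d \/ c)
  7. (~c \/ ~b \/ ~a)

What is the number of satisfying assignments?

5

Satisfying assignments:
  a=F b=F c=T d=T
  a=F b=T c=T d=F
  a=T b=F c=T d=F
  a=T b=F c=T d=T
  a=T b=T c=F d=T
Count: 5.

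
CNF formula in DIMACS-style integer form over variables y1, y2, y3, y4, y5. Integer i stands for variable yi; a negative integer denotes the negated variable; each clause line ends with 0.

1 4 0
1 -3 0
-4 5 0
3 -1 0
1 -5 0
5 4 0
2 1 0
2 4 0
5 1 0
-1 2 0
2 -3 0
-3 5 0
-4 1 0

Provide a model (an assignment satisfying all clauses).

Pure literal: y2 appears only positively; assign y2 = True.
Try y1 = True.
  then y3 is forced to True.
  then y5 is forced to True.
y4 is now unconstrained; take y4 = False.
Every clause has at least one true literal under this assignment.

y1 = T, y2 = T, y3 = T, y4 = F, y5 = T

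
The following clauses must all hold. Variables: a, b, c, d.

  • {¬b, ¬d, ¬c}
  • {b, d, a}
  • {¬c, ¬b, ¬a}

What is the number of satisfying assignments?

Case analysis on b and a:
  b=1, a=1: remaining (c,d) ∈ {(0,0); (0,1)} — 2.
  b=1, a=0: remaining (c,d) ∈ {(0,0); (0,1); (1,0)} — 3.
  b=0, a=1: remaining (c,d) ∈ {(0,0); (0,1); (1,0); (1,1)} — 4.
  b=0, a=0: remaining (c,d) ∈ {(0,1); (1,1)} — 2.
Total: 2 + 3 + 4 + 2 = 11.

11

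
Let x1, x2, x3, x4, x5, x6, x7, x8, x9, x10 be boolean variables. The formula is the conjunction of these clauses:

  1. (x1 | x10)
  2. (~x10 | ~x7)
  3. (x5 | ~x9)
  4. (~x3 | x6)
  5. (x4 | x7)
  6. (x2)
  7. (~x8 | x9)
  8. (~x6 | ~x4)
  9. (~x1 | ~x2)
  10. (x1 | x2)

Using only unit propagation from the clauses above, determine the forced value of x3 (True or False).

(x2) stands alone — x2 = True.
In (~x1 | ~x2), ~x2 is now false; ~x1 must hold, so x1 = False.
From (x1 | x10) and x1 = False: x10 = True.
In (~x7 | ~x10), ~x10 is now false; ~x7 must hold, so x7 = False.
(x7 | x4) with x7 = False leaves only x4, so x4 = True.
In (~x6 | ~x4), ~x4 is now false; ~x6 must hold, so x6 = False.
In (~x3 | x6), x6 is now false; ~x3 must hold, so x3 = False.

False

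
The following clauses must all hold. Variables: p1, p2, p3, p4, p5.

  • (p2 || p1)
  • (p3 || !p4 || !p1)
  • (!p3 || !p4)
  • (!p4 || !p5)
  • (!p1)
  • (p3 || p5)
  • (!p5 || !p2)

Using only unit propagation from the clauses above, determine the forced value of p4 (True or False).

False

(!p1) stands alone — p1 = False.
(p1 || p2): since p1 = False, the clause reduces to (p2). p2 = True.
From (!p2 || !p5) and p2 = True: p5 = False.
In (p5 || p3), p5 is now false; p3 must hold, so p3 = True.
In (!p3 || !p4), !p3 is now false; !p4 must hold, so p4 = False.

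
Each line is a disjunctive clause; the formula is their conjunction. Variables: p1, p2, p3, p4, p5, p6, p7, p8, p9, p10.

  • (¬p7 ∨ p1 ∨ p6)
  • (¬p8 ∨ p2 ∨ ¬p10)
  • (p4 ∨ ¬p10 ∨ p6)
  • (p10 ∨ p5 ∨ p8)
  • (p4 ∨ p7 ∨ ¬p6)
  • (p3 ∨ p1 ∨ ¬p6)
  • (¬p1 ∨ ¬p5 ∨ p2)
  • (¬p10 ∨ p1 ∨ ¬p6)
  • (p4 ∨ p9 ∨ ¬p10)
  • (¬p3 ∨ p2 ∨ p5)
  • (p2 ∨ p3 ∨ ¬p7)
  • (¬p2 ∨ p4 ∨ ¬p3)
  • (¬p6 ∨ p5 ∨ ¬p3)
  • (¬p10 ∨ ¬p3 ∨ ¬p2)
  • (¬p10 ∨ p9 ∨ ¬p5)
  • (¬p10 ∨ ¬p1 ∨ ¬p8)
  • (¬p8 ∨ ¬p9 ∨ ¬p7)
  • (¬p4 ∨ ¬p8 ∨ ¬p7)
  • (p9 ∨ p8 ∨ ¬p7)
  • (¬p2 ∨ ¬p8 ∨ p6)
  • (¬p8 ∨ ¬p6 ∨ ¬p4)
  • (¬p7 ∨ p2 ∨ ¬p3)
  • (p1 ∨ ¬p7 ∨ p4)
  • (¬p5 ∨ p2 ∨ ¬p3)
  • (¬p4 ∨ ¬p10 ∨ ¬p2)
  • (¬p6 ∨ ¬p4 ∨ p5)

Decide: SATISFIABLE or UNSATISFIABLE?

SATISFIABLE

Branch on p1: take p1 = True.
Try p2 = True.
The remaining clauses are satisfied by p3 = False, p4 = True, p5 = True, p6 = True, p7 = False, p8 = False, p9 = True, p10 = False.
So p1=True, p2=True, p3=False, p4=True, p5=True, p6=True, p7=False, p8=False, p9=True, p10=False is a satisfying assignment.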